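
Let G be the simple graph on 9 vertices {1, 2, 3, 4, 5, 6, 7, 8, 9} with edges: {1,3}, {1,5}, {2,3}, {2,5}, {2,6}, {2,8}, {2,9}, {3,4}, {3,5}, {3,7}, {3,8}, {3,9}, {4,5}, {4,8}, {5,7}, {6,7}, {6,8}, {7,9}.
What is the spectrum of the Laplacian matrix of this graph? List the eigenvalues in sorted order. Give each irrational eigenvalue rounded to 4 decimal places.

[0, 1.7000, 2.3570, 2.7700, 3.8914, 4.9044, 5.2304, 7.0185, 8.1283]

Each diagonal entry of L is the vertex degree and each off-diagonal entry is -1 where an edge is present, 0 otherwise; in the order [1, 2, 3, 4, 5, 6, 7, 8, 9] the diagonal is [2, 5, 7, 3, 5, 3, 4, 4, 3]. L is symmetric positive semidefinite, so every eigenvalue is real and nonnegative. There is one zero in the spectrum, matching the 1 component.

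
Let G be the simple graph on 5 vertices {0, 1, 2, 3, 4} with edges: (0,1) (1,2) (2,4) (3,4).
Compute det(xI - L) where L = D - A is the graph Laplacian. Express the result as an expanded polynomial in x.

Reading degrees in the order [0, 1, 2, 3, 4] gives [1, 2, 2, 1, 2]; set D = diag(1, 2, 2, 1, 2) and form L = D - A. L has integer entries, so p(x) = det(xI - L) has integer coefficients. Expanding the determinant yields x^5 - 8x^4 + 21x^3 - 20x^2 + 5x. The constant term is 0 because L is singular (the all-ones vector lies in its kernel). The eigenvalues sum to 8, which equals trace(L) = 2|E|.

x^5 - 8x^4 + 21x^3 - 20x^2 + 5x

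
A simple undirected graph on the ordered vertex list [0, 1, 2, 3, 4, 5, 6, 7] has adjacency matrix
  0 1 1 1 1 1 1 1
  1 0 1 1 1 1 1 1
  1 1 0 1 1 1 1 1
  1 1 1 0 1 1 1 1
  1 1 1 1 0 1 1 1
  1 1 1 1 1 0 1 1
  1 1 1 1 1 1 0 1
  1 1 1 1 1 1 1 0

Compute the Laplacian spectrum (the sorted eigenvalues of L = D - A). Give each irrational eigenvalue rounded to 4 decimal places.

[0, 8, 8, 8, 8, 8, 8, 8]

Each diagonal entry of L is the vertex degree and each off-diagonal entry is -1 where an edge is present, 0 otherwise; in the order [0, 1, 2, 3, 4, 5, 6, 7] the diagonal is [7, 7, 7, 7, 7, 7, 7, 7]. L is symmetric positive semidefinite, so every eigenvalue is real and nonnegative. There is one zero in the spectrum, matching the 1 component.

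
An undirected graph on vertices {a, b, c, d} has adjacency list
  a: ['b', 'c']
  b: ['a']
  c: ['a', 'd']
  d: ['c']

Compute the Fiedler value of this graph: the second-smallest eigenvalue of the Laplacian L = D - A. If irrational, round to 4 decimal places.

0.5858

Reading degrees in the order [a, b, c, d] gives [2, 1, 2, 1]; set D = diag(2, 1, 2, 1) and form L = D - A. The smallest Laplacian eigenvalue is always 0. The next one, lambda_2 = 0.5858, measures how hard the graph is to disconnect: larger values mean better connectivity. There is one zero in the spectrum, matching the 1 component.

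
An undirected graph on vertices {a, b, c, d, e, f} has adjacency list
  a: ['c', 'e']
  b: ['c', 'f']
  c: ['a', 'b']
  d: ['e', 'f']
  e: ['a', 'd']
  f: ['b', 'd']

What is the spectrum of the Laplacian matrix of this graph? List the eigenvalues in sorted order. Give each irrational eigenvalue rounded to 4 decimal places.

[0, 1, 1, 3, 3, 4]

Each diagonal entry of L is the vertex degree and each off-diagonal entry is -1 where an edge is present, 0 otherwise; in the order [a, b, c, d, e, f] the diagonal is [2, 2, 2, 2, 2, 2]. Diagonalising L (or applying a numerical eigensolver to the 6x6 matrix) gives the spectrum above.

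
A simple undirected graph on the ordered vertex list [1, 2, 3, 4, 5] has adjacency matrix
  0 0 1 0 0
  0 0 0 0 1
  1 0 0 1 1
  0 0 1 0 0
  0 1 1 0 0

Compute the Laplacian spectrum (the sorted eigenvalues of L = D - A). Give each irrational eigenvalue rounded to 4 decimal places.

[0, 0.5188, 1, 2.3111, 4.1701]

Reading degrees in the order [1, 2, 3, 4, 5] gives [1, 1, 3, 1, 2]; set D = diag(1, 1, 3, 1, 2) and form L = D - A. Diagonalising L (or applying a numerical eigensolver to the 5x5 matrix) gives the spectrum above. The eigenvalues sum to 8, which equals trace(L) = 2|E|. There is one zero in the spectrum, matching the 1 component.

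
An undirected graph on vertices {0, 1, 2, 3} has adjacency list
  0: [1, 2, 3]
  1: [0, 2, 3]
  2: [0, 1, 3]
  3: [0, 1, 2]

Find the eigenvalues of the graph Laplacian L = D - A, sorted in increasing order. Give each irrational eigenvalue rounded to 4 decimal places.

[0, 4, 4, 4]

With the vertex order [0, 1, 2, 3], the degrees are [3, 3, 3, 3], giving D = diag(3, 3, 3, 3) and L = D - A. Since every row of L sums to 0, the all-ones vector is in the kernel and 0 is an eigenvalue. By the matrix-tree theorem the graph has (1/4) * product of the nonzero eigenvalues = 16 spanning trees.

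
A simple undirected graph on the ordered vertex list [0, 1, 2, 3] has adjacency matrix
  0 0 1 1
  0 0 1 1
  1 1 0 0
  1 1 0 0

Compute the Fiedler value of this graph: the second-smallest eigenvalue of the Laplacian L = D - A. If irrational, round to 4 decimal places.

2

Each diagonal entry of L is the vertex degree and each off-diagonal entry is -1 where an edge is present, 0 otherwise; in the order [0, 1, 2, 3] the diagonal is [2, 2, 2, 2]. The smallest Laplacian eigenvalue is always 0. The next one, lambda_2 = 2, measures how hard the graph is to disconnect: larger values mean better connectivity. The eigenvalues sum to 8, which equals trace(L) = 2|E|. By the matrix-tree theorem the graph has (1/4) * product of the nonzero eigenvalues = 4 spanning trees.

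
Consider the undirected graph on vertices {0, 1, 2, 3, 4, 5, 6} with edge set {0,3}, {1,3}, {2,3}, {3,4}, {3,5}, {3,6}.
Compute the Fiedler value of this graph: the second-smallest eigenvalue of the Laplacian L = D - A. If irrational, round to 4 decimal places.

With the vertex order [0, 1, 2, 3, 4, 5, 6], the degrees are [1, 1, 1, 6, 1, 1, 1], giving D = diag(1, 1, 1, 6, 1, 1, 1) and L = D - A. The sorted Laplacian eigenvalues are [0, 1, 1, 1, 1, 1, 7]; the algebraic connectivity is the second entry, 1. There is one zero in the spectrum, matching the 1 component. By the matrix-tree theorem the graph has (1/7) * product of the nonzero eigenvalues = 1 spanning tree.

1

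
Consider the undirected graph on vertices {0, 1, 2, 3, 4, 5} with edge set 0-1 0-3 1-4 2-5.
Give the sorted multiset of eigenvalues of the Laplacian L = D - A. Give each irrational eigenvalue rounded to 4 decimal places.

Reading degrees in the order [0, 1, 2, 3, 4, 5] gives [2, 2, 1, 1, 1, 1]; set D = diag(2, 2, 1, 1, 1, 1) and form L = D - A. L is symmetric positive semidefinite, so every eigenvalue is real and nonnegative. The 2 zero eigenvalues correspond to the 2 connected components.

[0, 0, 0.5858, 2, 2, 3.4142]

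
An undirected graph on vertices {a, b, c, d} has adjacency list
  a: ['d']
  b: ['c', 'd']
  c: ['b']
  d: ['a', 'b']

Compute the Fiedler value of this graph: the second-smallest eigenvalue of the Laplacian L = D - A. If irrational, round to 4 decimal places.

Each diagonal entry of L is the vertex degree and each off-diagonal entry is -1 where an edge is present, 0 otherwise; in the order [a, b, c, d] the diagonal is [1, 2, 1, 2]. Computing the eigenvalues of L and sorting gives [0, 0.5858, 2, 3.4142]. The Fiedler value lambda_2 = 0.5858 is strictly positive, so the graph is connected. The largest eigenvalue, 3.4142, is at most the vertex count 4.

0.5858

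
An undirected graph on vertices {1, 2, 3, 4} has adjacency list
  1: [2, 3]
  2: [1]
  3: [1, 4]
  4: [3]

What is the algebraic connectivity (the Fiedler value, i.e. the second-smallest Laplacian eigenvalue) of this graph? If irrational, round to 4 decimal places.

With the vertex order [1, 2, 3, 4], the degrees are [2, 1, 2, 1], giving D = diag(2, 1, 2, 1) and L = D - A. The sorted Laplacian eigenvalues are [0, 0.5858, 2, 3.4142]; the algebraic connectivity is the second entry, 0.5858. The eigenvalues sum to 6, which equals trace(L) = 2|E|.

0.5858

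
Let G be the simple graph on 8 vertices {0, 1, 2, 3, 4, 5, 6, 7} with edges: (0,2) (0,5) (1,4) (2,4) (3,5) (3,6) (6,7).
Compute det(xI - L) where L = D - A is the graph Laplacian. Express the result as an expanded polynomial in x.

Each diagonal entry of L is the vertex degree and each off-diagonal entry is -1 where an edge is present, 0 otherwise; in the order [0, 1, 2, 3, 4, 5, 6, 7] the diagonal is [2, 1, 2, 2, 2, 2, 2, 1]. Computing det(xI - L) by cofactor expansion (or equivalently via sum-over-permutations) gives x^8 - 14x^7 + 78x^6 - 220x^5 + 330x^4 - 252x^3 + 84x^2 - 8x. The constant term is 0 because L is singular (the all-ones vector lies in its kernel).

x^8 - 14x^7 + 78x^6 - 220x^5 + 330x^4 - 252x^3 + 84x^2 - 8x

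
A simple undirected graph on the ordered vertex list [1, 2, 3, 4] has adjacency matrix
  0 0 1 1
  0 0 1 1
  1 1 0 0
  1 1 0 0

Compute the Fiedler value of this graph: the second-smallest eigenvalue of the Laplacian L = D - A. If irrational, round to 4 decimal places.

Each diagonal entry of L is the vertex degree and each off-diagonal entry is -1 where an edge is present, 0 otherwise; in the order [1, 2, 3, 4] the diagonal is [2, 2, 2, 2]. The sorted Laplacian eigenvalues are [0, 2, 2, 4]; the algebraic connectivity is the second entry, 2. The eigenvalues sum to 8, which equals trace(L) = 2|E|. By the matrix-tree theorem the graph has (1/4) * product of the nonzero eigenvalues = 4 spanning trees.

2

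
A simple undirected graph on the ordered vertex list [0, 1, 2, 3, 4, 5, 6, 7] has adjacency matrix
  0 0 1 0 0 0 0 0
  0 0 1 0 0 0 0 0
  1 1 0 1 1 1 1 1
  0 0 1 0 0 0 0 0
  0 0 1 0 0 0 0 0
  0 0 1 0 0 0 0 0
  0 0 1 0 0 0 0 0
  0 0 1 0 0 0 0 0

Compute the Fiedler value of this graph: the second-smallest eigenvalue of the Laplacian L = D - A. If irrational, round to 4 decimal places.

Reading degrees in the order [0, 1, 2, 3, 4, 5, 6, 7] gives [1, 1, 7, 1, 1, 1, 1, 1]; set D = diag(1, 1, 7, 1, 1, 1, 1, 1) and form L = D - A. The sorted Laplacian eigenvalues are [0, 1, 1, 1, 1, 1, 1, 8]; the algebraic connectivity is the second entry, 1. There is one zero in the spectrum, matching the 1 component. The eigenvalues sum to 14, which equals trace(L) = 2|E|.

1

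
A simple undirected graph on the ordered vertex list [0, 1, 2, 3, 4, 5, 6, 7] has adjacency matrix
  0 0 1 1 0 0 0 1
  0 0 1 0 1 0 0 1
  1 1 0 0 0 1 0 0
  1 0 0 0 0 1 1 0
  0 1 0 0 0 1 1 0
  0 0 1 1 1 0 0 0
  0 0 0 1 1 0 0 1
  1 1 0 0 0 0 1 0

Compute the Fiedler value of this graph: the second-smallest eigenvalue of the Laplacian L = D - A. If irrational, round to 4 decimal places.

2

With the vertex order [0, 1, 2, 3, 4, 5, 6, 7], the degrees are [3, 3, 3, 3, 3, 3, 3, 3], giving D = diag(3, 3, 3, 3, 3, 3, 3, 3) and L = D - A. The smallest Laplacian eigenvalue is always 0. The next one, lambda_2 = 2, measures how hard the graph is to disconnect: larger values mean better connectivity.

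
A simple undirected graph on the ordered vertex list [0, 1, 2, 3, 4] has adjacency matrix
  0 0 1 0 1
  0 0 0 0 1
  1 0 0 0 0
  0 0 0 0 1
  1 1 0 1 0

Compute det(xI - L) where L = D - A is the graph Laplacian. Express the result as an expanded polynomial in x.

With the vertex order [0, 1, 2, 3, 4], the degrees are [2, 1, 1, 1, 3], giving D = diag(2, 1, 1, 1, 3) and L = D - A. L has integer entries, so p(x) = det(xI - L) has integer coefficients. Expanding the determinant yields x^5 - 8x^4 + 20x^3 - 18x^2 + 5x. Since p(0) = det(-L) = 0, x divides p(x). The largest eigenvalue, 4.1701, is at most the vertex count 5.

x^5 - 8x^4 + 20x^3 - 18x^2 + 5x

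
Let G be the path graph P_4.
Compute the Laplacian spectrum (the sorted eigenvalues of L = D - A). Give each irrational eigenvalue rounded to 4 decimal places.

The graph has 4 vertices and degree multiset [2, 2, 1, 1]; D is the diagonal matrix of degrees and L = D - A. L is symmetric positive semidefinite, so every eigenvalue is real and nonnegative. The single zero eigenvalue shows the graph is connected. By the matrix-tree theorem the graph has (1/4) * product of the nonzero eigenvalues = 1 spanning tree.

[0, 0.5858, 2, 3.4142]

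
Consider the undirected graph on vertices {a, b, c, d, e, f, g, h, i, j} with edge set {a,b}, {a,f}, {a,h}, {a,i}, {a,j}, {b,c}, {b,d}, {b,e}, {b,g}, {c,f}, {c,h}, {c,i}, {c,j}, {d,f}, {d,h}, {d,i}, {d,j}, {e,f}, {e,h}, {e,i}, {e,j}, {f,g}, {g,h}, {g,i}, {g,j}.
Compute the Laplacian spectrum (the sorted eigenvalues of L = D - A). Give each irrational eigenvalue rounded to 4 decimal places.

With the vertex order [a, b, c, d, e, f, g, h, i, j], the degrees are [5, 5, 5, 5, 5, 5, 5, 5, 5, 5], giving D = diag(5, 5, 5, 5, 5, 5, 5, 5, 5, 5) and L = D - A. Since every row of L sums to 0, the all-ones vector is in the kernel and 0 is an eigenvalue.

[0, 5, 5, 5, 5, 5, 5, 5, 5, 10]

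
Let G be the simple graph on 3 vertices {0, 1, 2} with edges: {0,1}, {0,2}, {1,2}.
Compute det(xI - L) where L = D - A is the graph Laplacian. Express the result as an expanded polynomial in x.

x^3 - 6x^2 + 9x

Reading degrees in the order [0, 1, 2] gives [2, 2, 2]; set D = diag(2, 2, 2) and form L = D - A. Computing det(xI - L) by cofactor expansion (or equivalently via sum-over-permutations) gives x^3 - 6x^2 + 9x. The constant term is 0 because L is singular (the all-ones vector lies in its kernel). The largest eigenvalue, 3, is at most the vertex count 3. There is one zero in the spectrum, matching the 1 component.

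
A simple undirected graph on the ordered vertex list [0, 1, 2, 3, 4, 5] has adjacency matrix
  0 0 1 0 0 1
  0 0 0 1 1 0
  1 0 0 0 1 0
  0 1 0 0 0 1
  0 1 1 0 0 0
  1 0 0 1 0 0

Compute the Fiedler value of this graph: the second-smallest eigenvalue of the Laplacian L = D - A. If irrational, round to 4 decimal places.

Each diagonal entry of L is the vertex degree and each off-diagonal entry is -1 where an edge is present, 0 otherwise; in the order [0, 1, 2, 3, 4, 5] the diagonal is [2, 2, 2, 2, 2, 2]. The smallest Laplacian eigenvalue is always 0. The next one, lambda_2 = 1, measures how hard the graph is to disconnect: larger values mean better connectivity. There is one zero in the spectrum, matching the 1 component.

1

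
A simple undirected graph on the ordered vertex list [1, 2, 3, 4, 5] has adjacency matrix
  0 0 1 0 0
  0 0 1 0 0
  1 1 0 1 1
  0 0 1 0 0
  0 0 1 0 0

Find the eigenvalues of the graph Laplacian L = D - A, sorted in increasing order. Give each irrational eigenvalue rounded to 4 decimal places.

Reading degrees in the order [1, 2, 3, 4, 5] gives [1, 1, 4, 1, 1]; set D = diag(1, 1, 4, 1, 1) and form L = D - A. L is symmetric positive semidefinite, so every eigenvalue is real and nonnegative. The single zero eigenvalue shows the graph is connected. There is one zero in the spectrum, matching the 1 component.

[0, 1, 1, 1, 5]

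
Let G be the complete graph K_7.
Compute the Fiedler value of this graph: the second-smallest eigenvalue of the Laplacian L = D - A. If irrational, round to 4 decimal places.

The graph has 7 vertices and degree multiset [6, 6, 6, 6, 6, 6, 6]; D is the diagonal matrix of degrees and L = D - A. Computing the eigenvalues of L and sorting gives [0, 7, 7, 7, 7, 7, 7]. The Fiedler value lambda_2 = 7 is strictly positive, so the graph is connected.

7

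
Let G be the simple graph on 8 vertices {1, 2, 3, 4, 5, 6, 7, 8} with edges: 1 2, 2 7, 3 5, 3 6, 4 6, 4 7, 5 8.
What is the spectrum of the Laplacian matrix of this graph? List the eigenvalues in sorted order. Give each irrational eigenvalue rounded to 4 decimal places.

[0, 0.1522, 0.5858, 1.2346, 2, 2.7654, 3.4142, 3.8478]

With the vertex order [1, 2, 3, 4, 5, 6, 7, 8], the degrees are [1, 2, 2, 2, 2, 2, 2, 1], giving D = diag(1, 2, 2, 2, 2, 2, 2, 1) and L = D - A. The multiplicity of 0 as a Laplacian eigenvalue equals the number of connected components. The single zero eigenvalue shows the graph is connected. By the matrix-tree theorem the graph has (1/8) * product of the nonzero eigenvalues = 1 spanning tree. The largest eigenvalue, 3.8478, is at most the vertex count 8.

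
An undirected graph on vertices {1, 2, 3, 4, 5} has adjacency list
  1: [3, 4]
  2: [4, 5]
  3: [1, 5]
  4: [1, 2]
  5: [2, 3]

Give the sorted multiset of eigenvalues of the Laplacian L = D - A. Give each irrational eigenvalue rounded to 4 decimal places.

[0, 1.3820, 1.3820, 3.6180, 3.6180]

Each diagonal entry of L is the vertex degree and each off-diagonal entry is -1 where an edge is present, 0 otherwise; in the order [1, 2, 3, 4, 5] the diagonal is [2, 2, 2, 2, 2]. Diagonalising L (or applying a numerical eigensolver to the 5x5 matrix) gives the spectrum above. The single zero eigenvalue shows the graph is connected.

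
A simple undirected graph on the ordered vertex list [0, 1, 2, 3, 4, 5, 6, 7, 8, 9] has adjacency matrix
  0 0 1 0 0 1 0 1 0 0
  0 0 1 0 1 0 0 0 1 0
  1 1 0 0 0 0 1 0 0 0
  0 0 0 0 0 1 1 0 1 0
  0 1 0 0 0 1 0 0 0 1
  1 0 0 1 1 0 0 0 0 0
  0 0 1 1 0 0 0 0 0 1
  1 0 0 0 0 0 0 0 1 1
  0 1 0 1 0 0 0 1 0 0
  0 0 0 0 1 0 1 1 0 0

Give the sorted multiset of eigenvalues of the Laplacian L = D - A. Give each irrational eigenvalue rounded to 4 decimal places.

Reading degrees in the order [0, 1, 2, 3, 4, 5, 6, 7, 8, 9] gives [3, 3, 3, 3, 3, 3, 3, 3, 3, 3]; set D = diag(3, 3, 3, 3, 3, 3, 3, 3, 3, 3) and form L = D - A. The multiplicity of 0 as a Laplacian eigenvalue equals the number of connected components. The single zero eigenvalue shows the graph is connected. The largest eigenvalue, 5, is at most the vertex count 10.

[0, 2, 2, 2, 2, 2, 5, 5, 5, 5]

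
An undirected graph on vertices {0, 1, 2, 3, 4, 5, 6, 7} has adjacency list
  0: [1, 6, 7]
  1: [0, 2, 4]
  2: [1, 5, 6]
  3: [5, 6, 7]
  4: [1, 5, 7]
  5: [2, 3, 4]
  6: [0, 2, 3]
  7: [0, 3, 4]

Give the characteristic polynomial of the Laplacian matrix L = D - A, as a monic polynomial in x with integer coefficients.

Reading degrees in the order [0, 1, 2, 3, 4, 5, 6, 7] gives [3, 3, 3, 3, 3, 3, 3, 3]; set D = diag(3, 3, 3, 3, 3, 3, 3, 3) and form L = D - A. Computing det(xI - L) by cofactor expansion (or equivalently via sum-over-permutations) gives x^8 - 24x^7 + 240x^6 - 1296x^5 + 4080x^4 - 7488x^3 + 7424x^2 - 3072x. The constant term is 0 because L is singular (the all-ones vector lies in its kernel). By the matrix-tree theorem the graph has (1/8) * product of the nonzero eigenvalues = 384 spanning trees.

x^8 - 24x^7 + 240x^6 - 1296x^5 + 4080x^4 - 7488x^3 + 7424x^2 - 3072x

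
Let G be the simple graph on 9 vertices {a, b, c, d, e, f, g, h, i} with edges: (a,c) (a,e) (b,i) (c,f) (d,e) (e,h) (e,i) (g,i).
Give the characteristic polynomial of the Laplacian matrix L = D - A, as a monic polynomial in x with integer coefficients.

x^9 - 16x^8 + 101x^7 - 326x^6 + 584x^5 - 592x^4 + 329x^3 - 90x^2 + 9x

Reading degrees in the order [a, b, c, d, e, f, g, h, i] gives [2, 1, 2, 1, 4, 1, 1, 1, 3]; set D = diag(2, 1, 2, 1, 4, 1, 1, 1, 3) and form L = D - A. L has integer entries, so p(x) = det(xI - L) has integer coefficients. Expanding the determinant yields x^9 - 16x^8 + 101x^7 - 326x^6 + 584x^5 - 592x^4 + 329x^3 - 90x^2 + 9x. The constant term is 0 because L is singular (the all-ones vector lies in its kernel). The eigenvalues sum to 16, which equals trace(L) = 2|E|.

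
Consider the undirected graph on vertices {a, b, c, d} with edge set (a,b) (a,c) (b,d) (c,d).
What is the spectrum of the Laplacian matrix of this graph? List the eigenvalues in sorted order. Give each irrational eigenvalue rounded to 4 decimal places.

With the vertex order [a, b, c, d], the degrees are [2, 2, 2, 2], giving D = diag(2, 2, 2, 2) and L = D - A. L is symmetric positive semidefinite, so every eigenvalue is real and nonnegative. By the matrix-tree theorem the graph has (1/4) * product of the nonzero eigenvalues = 4 spanning trees.

[0, 2, 2, 4]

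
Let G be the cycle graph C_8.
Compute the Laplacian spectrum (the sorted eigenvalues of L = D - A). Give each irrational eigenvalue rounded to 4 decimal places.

[0, 0.5858, 0.5858, 2, 2, 3.4142, 3.4142, 4]

The graph has 8 vertices and degree multiset [2, 2, 2, 2, 2, 2, 2, 2]; D is the diagonal matrix of degrees and L = D - A. The multiplicity of 0 as a Laplacian eigenvalue equals the number of connected components. The single zero eigenvalue shows the graph is connected. By the matrix-tree theorem the graph has (1/8) * product of the nonzero eigenvalues = 8 spanning trees.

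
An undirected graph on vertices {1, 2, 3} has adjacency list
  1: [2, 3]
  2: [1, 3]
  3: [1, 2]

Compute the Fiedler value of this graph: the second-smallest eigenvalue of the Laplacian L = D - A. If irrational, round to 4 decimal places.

3

With the vertex order [1, 2, 3], the degrees are [2, 2, 2], giving D = diag(2, 2, 2) and L = D - A. Computing the eigenvalues of L and sorting gives [0, 3, 3]. The Fiedler value lambda_2 = 3 is strictly positive, so the graph is connected. By the matrix-tree theorem the graph has (1/3) * product of the nonzero eigenvalues = 3 spanning trees. There is one zero in the spectrum, matching the 1 component.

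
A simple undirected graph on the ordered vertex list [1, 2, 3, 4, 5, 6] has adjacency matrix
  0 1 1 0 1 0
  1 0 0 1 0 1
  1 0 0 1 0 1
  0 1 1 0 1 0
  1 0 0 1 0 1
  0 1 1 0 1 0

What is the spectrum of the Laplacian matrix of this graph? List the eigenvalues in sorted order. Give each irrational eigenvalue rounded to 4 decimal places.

[0, 3, 3, 3, 3, 6]

Reading degrees in the order [1, 2, 3, 4, 5, 6] gives [3, 3, 3, 3, 3, 3]; set D = diag(3, 3, 3, 3, 3, 3) and form L = D - A. The multiplicity of 0 as a Laplacian eigenvalue equals the number of connected components. The single zero eigenvalue shows the graph is connected.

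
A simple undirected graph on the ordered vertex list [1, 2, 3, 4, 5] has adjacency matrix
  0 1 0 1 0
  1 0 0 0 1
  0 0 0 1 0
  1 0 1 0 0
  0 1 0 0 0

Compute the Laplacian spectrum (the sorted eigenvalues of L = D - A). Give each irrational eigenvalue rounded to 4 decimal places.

[0, 0.3820, 1.3820, 2.6180, 3.6180]

With the vertex order [1, 2, 3, 4, 5], the degrees are [2, 2, 1, 2, 1], giving D = diag(2, 2, 1, 2, 1) and L = D - A. L is symmetric positive semidefinite, so every eigenvalue is real and nonnegative. The eigenvalues sum to 8, which equals trace(L) = 2|E|.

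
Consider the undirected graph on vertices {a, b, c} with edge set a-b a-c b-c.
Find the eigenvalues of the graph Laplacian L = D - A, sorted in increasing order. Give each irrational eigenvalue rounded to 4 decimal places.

[0, 3, 3]

Each diagonal entry of L is the vertex degree and each off-diagonal entry is -1 where an edge is present, 0 otherwise; in the order [a, b, c] the diagonal is [2, 2, 2]. L is symmetric positive semidefinite, so every eigenvalue is real and nonnegative. By the matrix-tree theorem the graph has (1/3) * product of the nonzero eigenvalues = 3 spanning trees.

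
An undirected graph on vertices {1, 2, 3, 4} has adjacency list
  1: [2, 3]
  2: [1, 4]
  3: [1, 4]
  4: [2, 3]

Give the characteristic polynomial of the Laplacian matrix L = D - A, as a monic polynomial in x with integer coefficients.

Reading degrees in the order [1, 2, 3, 4] gives [2, 2, 2, 2]; set D = diag(2, 2, 2, 2) and form L = D - A. The eigenvalues of L are [0, 2, 2, 4]; the characteristic polynomial is the product of (x - lambda_i), which multiplies out to x^4 - 8x^3 + 20x^2 - 16x. The constant term is 0 because L is singular (the all-ones vector lies in its kernel). The eigenvalues sum to 8, which equals trace(L) = 2|E|. There is one zero in the spectrum, matching the 1 component.

x^4 - 8x^3 + 20x^2 - 16x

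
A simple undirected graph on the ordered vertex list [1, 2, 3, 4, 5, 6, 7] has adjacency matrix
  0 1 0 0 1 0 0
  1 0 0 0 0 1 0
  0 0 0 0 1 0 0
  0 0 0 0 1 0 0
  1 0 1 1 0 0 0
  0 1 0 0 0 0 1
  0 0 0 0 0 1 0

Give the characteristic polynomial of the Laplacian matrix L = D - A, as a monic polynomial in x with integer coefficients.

x^7 - 12x^6 + 54x^5 - 114x^4 + 116x^3 - 52x^2 + 7x

Each diagonal entry of L is the vertex degree and each off-diagonal entry is -1 where an edge is present, 0 otherwise; in the order [1, 2, 3, 4, 5, 6, 7] the diagonal is [2, 2, 1, 1, 3, 2, 1]. Computing det(xI - L) by cofactor expansion (or equivalently via sum-over-permutations) gives x^7 - 12x^6 + 54x^5 - 114x^4 + 116x^3 - 52x^2 + 7x. The coefficient of x^6 equals -trace(L) = -12, matching the sum of degrees. The largest eigenvalue, 4.2283, is at most the vertex count 7.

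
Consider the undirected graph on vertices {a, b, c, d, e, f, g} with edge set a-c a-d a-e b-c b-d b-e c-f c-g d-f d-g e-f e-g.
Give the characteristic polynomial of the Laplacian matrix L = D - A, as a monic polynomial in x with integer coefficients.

x^7 - 24x^6 + 234x^5 - 1192x^4 + 3357x^3 - 4968x^2 + 3024x

Reading degrees in the order [a, b, c, d, e, f, g] gives [3, 3, 4, 4, 4, 3, 3]; set D = diag(3, 3, 4, 4, 4, 3, 3) and form L = D - A. The eigenvalues of L are [0, 3, 3, 3, 4, 4, 7]; the characteristic polynomial is the product of (x - lambda_i), which multiplies out to x^7 - 24x^6 + 234x^5 - 1192x^4 + 3357x^3 - 4968x^2 + 3024x. Since p(0) = det(-L) = 0, x divides p(x). By the matrix-tree theorem the graph has (1/7) * product of the nonzero eigenvalues = 432 spanning trees.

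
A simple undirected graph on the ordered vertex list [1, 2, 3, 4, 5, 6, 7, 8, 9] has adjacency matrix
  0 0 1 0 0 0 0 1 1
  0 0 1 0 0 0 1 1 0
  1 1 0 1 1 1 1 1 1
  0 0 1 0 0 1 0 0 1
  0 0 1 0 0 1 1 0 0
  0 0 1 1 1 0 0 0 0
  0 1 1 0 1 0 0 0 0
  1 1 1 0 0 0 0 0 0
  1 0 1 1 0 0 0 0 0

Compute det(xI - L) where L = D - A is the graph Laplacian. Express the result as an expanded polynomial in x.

x^9 - 32x^8 + 428x^7 - 3136x^6 + 13786x^5 - 37232x^4 + 60276x^3 - 53424x^2 + 19845x

With the vertex order [1, 2, 3, 4, 5, 6, 7, 8, 9], the degrees are [3, 3, 8, 3, 3, 3, 3, 3, 3], giving D = diag(3, 3, 8, 3, 3, 3, 3, 3, 3) and L = D - A. L has integer entries, so p(x) = det(xI - L) has integer coefficients. Expanding the determinant yields x^9 - 32x^8 + 428x^7 - 3136x^6 + 13786x^5 - 37232x^4 + 60276x^3 - 53424x^2 + 19845x. The constant term is 0 because L is singular (the all-ones vector lies in its kernel). By the matrix-tree theorem the graph has (1/9) * product of the nonzero eigenvalues = 2205 spanning trees.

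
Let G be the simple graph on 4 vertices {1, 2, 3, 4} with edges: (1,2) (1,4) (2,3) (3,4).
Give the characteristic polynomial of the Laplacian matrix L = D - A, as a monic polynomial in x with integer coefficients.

x^4 - 8x^3 + 20x^2 - 16x

Reading degrees in the order [1, 2, 3, 4] gives [2, 2, 2, 2]; set D = diag(2, 2, 2, 2) and form L = D - A. The eigenvalues of L are [0, 2, 2, 4]; the characteristic polynomial is the product of (x - lambda_i), which multiplies out to x^4 - 8x^3 + 20x^2 - 16x. Since p(0) = det(-L) = 0, x divides p(x). The eigenvalues sum to 8, which equals trace(L) = 2|E|.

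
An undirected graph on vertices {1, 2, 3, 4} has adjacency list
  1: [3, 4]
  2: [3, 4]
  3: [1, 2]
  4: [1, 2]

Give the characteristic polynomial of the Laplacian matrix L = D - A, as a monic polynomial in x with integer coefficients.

With the vertex order [1, 2, 3, 4], the degrees are [2, 2, 2, 2], giving D = diag(2, 2, 2, 2) and L = D - A. L has integer entries, so p(x) = det(xI - L) has integer coefficients. Expanding the determinant yields x^4 - 8x^3 + 20x^2 - 16x. The constant term is 0 because L is singular (the all-ones vector lies in its kernel). The largest eigenvalue, 4, is at most the vertex count 4. The eigenvalues sum to 8, which equals trace(L) = 2|E|.

x^4 - 8x^3 + 20x^2 - 16x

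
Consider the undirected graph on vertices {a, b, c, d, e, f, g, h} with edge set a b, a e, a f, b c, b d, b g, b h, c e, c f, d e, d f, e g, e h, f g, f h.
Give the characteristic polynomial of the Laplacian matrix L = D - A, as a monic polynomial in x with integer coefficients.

x^8 - 30x^7 + 375x^6 - 2540x^5 + 10095x^4 - 23598x^3 + 30105x^2 - 16200x

Reading degrees in the order [a, b, c, d, e, f, g, h] gives [3, 5, 3, 3, 5, 5, 3, 3]; set D = diag(3, 5, 3, 3, 5, 5, 3, 3) and form L = D - A. Computing det(xI - L) by cofactor expansion (or equivalently via sum-over-permutations) gives x^8 - 30x^7 + 375x^6 - 2540x^5 + 10095x^4 - 23598x^3 + 30105x^2 - 16200x. Since p(0) = det(-L) = 0, x divides p(x). The eigenvalues sum to 30, which equals trace(L) = 2|E|.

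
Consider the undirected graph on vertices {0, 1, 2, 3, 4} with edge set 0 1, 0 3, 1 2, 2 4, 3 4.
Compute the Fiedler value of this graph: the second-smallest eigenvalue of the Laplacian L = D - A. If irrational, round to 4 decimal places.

With the vertex order [0, 1, 2, 3, 4], the degrees are [2, 2, 2, 2, 2], giving D = diag(2, 2, 2, 2, 2) and L = D - A. The sorted Laplacian eigenvalues are [0, 1.3820, 1.3820, 3.6180, 3.6180]; the algebraic connectivity is the second entry, 1.3820. The largest eigenvalue, 3.6180, is at most the vertex count 5.

1.3820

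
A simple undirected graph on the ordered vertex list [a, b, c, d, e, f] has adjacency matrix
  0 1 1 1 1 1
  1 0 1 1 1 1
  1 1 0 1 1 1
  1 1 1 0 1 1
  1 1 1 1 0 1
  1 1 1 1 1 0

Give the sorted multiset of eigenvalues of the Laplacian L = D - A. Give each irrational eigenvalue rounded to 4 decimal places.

[0, 6, 6, 6, 6, 6]

Each diagonal entry of L is the vertex degree and each off-diagonal entry is -1 where an edge is present, 0 otherwise; in the order [a, b, c, d, e, f] the diagonal is [5, 5, 5, 5, 5, 5]. Diagonalising L (or applying a numerical eigensolver to the 6x6 matrix) gives the spectrum above. There is one zero in the spectrum, matching the 1 component.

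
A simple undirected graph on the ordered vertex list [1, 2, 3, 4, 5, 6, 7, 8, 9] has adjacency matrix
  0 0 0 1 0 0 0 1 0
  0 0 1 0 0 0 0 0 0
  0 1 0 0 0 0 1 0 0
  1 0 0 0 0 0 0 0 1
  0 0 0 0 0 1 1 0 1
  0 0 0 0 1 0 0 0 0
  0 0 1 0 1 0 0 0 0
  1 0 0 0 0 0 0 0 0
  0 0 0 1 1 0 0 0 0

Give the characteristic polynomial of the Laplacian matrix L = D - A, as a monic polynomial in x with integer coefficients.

Reading degrees in the order [1, 2, 3, 4, 5, 6, 7, 8, 9] gives [2, 1, 2, 2, 3, 1, 2, 1, 2]; set D = diag(2, 1, 2, 2, 3, 1, 2, 1, 2) and form L = D - A. Computing det(xI - L) by cofactor expansion (or equivalently via sum-over-permutations) gives x^9 - 16x^8 + 104x^7 - 354x^6 + 678x^5 - 730x^4 + 416x^3 - 108x^2 + 9x. The constant term is 0 because L is singular (the all-ones vector lies in its kernel). By the matrix-tree theorem the graph has (1/9) * product of the nonzero eigenvalues = 1 spanning tree.

x^9 - 16x^8 + 104x^7 - 354x^6 + 678x^5 - 730x^4 + 416x^3 - 108x^2 + 9x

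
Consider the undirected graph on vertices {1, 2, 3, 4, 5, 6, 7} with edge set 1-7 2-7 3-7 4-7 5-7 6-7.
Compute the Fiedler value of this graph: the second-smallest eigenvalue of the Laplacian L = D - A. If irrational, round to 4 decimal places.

With the vertex order [1, 2, 3, 4, 5, 6, 7], the degrees are [1, 1, 1, 1, 1, 1, 6], giving D = diag(1, 1, 1, 1, 1, 1, 6) and L = D - A. The sorted Laplacian eigenvalues are [0, 1, 1, 1, 1, 1, 7]; the algebraic connectivity is the second entry, 1.

1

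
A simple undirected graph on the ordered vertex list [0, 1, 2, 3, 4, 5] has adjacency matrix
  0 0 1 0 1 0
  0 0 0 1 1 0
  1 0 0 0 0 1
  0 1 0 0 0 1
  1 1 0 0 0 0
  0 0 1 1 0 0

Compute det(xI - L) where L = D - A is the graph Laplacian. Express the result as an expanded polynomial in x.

Reading degrees in the order [0, 1, 2, 3, 4, 5] gives [2, 2, 2, 2, 2, 2]; set D = diag(2, 2, 2, 2, 2, 2) and form L = D - A. The eigenvalues of L are [0, 1, 1, 3, 3, 4]; the characteristic polynomial is the product of (x - lambda_i), which multiplies out to x^6 - 12x^5 + 54x^4 - 112x^3 + 105x^2 - 36x. Since p(0) = det(-L) = 0, x divides p(x). There is one zero in the spectrum, matching the 1 component. The largest eigenvalue, 4, is at most the vertex count 6.

x^6 - 12x^5 + 54x^4 - 112x^3 + 105x^2 - 36x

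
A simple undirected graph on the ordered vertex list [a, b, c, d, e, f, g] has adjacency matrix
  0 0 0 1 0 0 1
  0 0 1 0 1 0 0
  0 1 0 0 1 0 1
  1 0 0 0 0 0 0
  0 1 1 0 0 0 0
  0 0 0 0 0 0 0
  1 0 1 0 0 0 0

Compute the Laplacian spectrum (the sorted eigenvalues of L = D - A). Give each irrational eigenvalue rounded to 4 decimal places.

[0, 0, 0.3249, 1.4608, 3, 3, 4.2143]

With the vertex order [a, b, c, d, e, f, g], the degrees are [2, 2, 3, 1, 2, 0, 2], giving D = diag(2, 2, 3, 1, 2, 0, 2) and L = D - A. Diagonalising L (or applying a numerical eigensolver to the 7x7 matrix) gives the spectrum above. The 2 zero eigenvalues correspond to the 2 connected components. There are 2 zeros in the spectrum, matching the 2 components.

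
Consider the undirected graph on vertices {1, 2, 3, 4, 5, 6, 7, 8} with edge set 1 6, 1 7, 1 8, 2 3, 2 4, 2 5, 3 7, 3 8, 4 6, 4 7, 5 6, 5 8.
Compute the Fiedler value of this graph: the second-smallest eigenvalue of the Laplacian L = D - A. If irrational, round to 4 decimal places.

2

Each diagonal entry of L is the vertex degree and each off-diagonal entry is -1 where an edge is present, 0 otherwise; in the order [1, 2, 3, 4, 5, 6, 7, 8] the diagonal is [3, 3, 3, 3, 3, 3, 3, 3]. The sorted Laplacian eigenvalues are [0, 2, 2, 2, 4, 4, 4, 6]; the algebraic connectivity is the second entry, 2. By the matrix-tree theorem the graph has (1/8) * product of the nonzero eigenvalues = 384 spanning trees.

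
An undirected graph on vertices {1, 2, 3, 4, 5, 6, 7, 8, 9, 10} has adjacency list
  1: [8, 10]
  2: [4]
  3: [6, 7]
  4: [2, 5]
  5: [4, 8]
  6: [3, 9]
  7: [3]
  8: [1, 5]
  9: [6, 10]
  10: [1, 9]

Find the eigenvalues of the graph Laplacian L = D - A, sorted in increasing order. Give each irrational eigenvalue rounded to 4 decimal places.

[0, 0.0979, 0.3820, 0.8244, 1.3820, 2, 2.6180, 3.1756, 3.6180, 3.9021]

Each diagonal entry of L is the vertex degree and each off-diagonal entry is -1 where an edge is present, 0 otherwise; in the order [1, 2, 3, 4, 5, 6, 7, 8, 9, 10] the diagonal is [2, 1, 2, 2, 2, 2, 1, 2, 2, 2]. The multiplicity of 0 as a Laplacian eigenvalue equals the number of connected components. The single zero eigenvalue shows the graph is connected. There is one zero in the spectrum, matching the 1 component. The eigenvalues sum to 18, which equals trace(L) = 2|E|.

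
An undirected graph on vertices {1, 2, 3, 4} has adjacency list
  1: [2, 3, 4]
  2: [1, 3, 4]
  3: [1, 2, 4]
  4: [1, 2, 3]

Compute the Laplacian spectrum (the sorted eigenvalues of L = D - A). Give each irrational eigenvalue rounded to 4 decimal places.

Reading degrees in the order [1, 2, 3, 4] gives [3, 3, 3, 3]; set D = diag(3, 3, 3, 3) and form L = D - A. Since every row of L sums to 0, the all-ones vector is in the kernel and 0 is an eigenvalue. The single zero eigenvalue shows the graph is connected.

[0, 4, 4, 4]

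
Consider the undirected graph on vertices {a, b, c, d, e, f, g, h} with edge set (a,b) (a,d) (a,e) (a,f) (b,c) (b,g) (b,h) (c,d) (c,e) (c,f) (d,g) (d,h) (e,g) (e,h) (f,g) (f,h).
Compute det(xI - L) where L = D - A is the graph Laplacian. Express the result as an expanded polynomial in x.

Each diagonal entry of L is the vertex degree and each off-diagonal entry is -1 where an edge is present, 0 otherwise; in the order [a, b, c, d, e, f, g, h] the diagonal is [4, 4, 4, 4, 4, 4, 4, 4]. The eigenvalues of L are [0, 4, 4, 4, 4, 4, 4, 8]; the characteristic polynomial is the product of (x - lambda_i), which multiplies out to x^8 - 32x^7 + 432x^6 - 3200x^5 + 14080x^4 - 36864x^3 + 53248x^2 - 32768x. The coefficient of x^7 equals -trace(L) = -32, matching the sum of degrees. The eigenvalues sum to 32, which equals trace(L) = 2|E|.

x^8 - 32x^7 + 432x^6 - 3200x^5 + 14080x^4 - 36864x^3 + 53248x^2 - 32768x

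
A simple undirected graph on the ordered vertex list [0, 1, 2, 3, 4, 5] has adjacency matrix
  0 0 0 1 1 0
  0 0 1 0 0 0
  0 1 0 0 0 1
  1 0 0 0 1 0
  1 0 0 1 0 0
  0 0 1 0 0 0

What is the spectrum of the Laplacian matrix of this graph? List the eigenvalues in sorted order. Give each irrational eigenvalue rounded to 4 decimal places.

Each diagonal entry of L is the vertex degree and each off-diagonal entry is -1 where an edge is present, 0 otherwise; in the order [0, 1, 2, 3, 4, 5] the diagonal is [2, 1, 2, 2, 2, 1]. The multiplicity of 0 as a Laplacian eigenvalue equals the number of connected components. The 2 zero eigenvalues correspond to the 2 connected components.

[0, 0, 1, 3, 3, 3]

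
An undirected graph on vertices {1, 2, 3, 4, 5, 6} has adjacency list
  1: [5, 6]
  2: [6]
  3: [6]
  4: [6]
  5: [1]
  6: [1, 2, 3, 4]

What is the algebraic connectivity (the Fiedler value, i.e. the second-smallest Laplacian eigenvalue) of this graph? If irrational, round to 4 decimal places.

Each diagonal entry of L is the vertex degree and each off-diagonal entry is -1 where an edge is present, 0 otherwise; in the order [1, 2, 3, 4, 5, 6] the diagonal is [2, 1, 1, 1, 1, 4]. Computing the eigenvalues of L and sorting gives [0, 0.4859, 1, 1, 2.4280, 5.0861]. The Fiedler value lambda_2 = 0.4859 is strictly positive, so the graph is connected. The eigenvalues sum to 10, which equals trace(L) = 2|E|.

0.4859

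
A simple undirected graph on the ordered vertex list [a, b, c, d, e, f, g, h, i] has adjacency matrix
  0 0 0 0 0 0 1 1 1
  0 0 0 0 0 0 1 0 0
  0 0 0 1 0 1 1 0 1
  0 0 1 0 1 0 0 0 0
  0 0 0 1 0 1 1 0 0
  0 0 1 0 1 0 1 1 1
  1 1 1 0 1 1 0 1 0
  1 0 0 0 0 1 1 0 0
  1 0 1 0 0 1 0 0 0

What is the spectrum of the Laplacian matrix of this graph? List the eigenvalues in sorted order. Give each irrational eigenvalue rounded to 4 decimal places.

Each diagonal entry of L is the vertex degree and each off-diagonal entry is -1 where an edge is present, 0 otherwise; in the order [a, b, c, d, e, f, g, h, i] the diagonal is [3, 1, 4, 2, 3, 5, 6, 3, 3]. Diagonalising L (or applying a numerical eigensolver to the 9x9 matrix) gives the spectrum above. The single zero eigenvalue shows the graph is connected. There is one zero in the spectrum, matching the 1 component.

[0, 0.9188, 1.3895, 2.5754, 3.1344, 3.6365, 4.7226, 6.3359, 7.2867]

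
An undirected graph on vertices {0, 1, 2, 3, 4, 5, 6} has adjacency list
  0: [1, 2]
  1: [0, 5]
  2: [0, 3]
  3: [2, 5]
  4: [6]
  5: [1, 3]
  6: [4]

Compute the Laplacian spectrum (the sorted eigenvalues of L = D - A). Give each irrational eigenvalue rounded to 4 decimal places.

Reading degrees in the order [0, 1, 2, 3, 4, 5, 6] gives [2, 2, 2, 2, 1, 2, 1]; set D = diag(2, 2, 2, 2, 1, 2, 1) and form L = D - A. L is symmetric positive semidefinite, so every eigenvalue is real and nonnegative. The 2 zero eigenvalues correspond to the 2 connected components. The eigenvalues sum to 12, which equals trace(L) = 2|E|.

[0, 0, 1.3820, 1.3820, 2, 3.6180, 3.6180]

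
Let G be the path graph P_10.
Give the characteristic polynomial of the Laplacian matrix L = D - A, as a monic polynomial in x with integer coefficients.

x^10 - 18x^9 + 136x^8 - 560x^7 + 1365x^6 - 2002x^5 + 1716x^4 - 792x^3 + 165x^2 - 10x

The graph has 10 vertices and degree multiset [2, 2, 2, 2, 2, 2, 2, 2, 1, 1]; D is the diagonal matrix of degrees and L = D - A. L has integer entries, so p(x) = det(xI - L) has integer coefficients. Expanding the determinant yields x^10 - 18x^9 + 136x^8 - 560x^7 + 1365x^6 - 2002x^5 + 1716x^4 - 792x^3 + 165x^2 - 10x. Since p(0) = det(-L) = 0, x divides p(x).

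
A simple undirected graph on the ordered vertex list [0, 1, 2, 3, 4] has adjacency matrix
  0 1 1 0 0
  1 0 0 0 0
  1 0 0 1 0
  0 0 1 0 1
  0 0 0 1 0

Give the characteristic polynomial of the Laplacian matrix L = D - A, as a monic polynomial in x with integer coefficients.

Reading degrees in the order [0, 1, 2, 3, 4] gives [2, 1, 2, 2, 1]; set D = diag(2, 1, 2, 2, 1) and form L = D - A. Computing det(xI - L) by cofactor expansion (or equivalently via sum-over-permutations) gives x^5 - 8x^4 + 21x^3 - 20x^2 + 5x. The constant term is 0 because L is singular (the all-ones vector lies in its kernel). By the matrix-tree theorem the graph has (1/5) * product of the nonzero eigenvalues = 1 spanning tree. There is one zero in the spectrum, matching the 1 component.

x^5 - 8x^4 + 21x^3 - 20x^2 + 5x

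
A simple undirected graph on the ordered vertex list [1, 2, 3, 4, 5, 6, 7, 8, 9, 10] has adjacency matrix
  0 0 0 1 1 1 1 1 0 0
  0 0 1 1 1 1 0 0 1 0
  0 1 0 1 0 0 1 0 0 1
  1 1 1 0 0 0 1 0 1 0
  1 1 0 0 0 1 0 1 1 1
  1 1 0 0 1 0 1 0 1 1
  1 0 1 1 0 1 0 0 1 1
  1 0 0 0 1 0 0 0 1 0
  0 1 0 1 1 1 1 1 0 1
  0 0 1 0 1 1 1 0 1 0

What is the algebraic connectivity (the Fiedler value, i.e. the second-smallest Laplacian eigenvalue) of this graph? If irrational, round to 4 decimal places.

Reading degrees in the order [1, 2, 3, 4, 5, 6, 7, 8, 9, 10] gives [5, 5, 4, 5, 6, 6, 6, 3, 7, 5]; set D = diag(5, 5, 4, 5, 6, 6, 6, 3, 7, 5) and form L = D - A. The smallest Laplacian eigenvalue is always 0. The next one, lambda_2 = 2.4235, measures how hard the graph is to disconnect: larger values mean better connectivity. By the matrix-tree theorem the graph has (1/10) * product of the nonzero eigenvalues = 396648 spanning trees.

2.4235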